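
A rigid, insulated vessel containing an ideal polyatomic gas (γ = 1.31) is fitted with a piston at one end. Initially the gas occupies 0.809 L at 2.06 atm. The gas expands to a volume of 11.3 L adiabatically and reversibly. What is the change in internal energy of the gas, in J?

P₂ = P₁(V₁/V₂)^γ = 2.06×(0.809/11.3)^(1.31) = 0.06512 atm.
For a reversible adiabat, W_by_gas = (P₁V₁ − P₂V₂)/(γ−1).
W_by = (208700×0.000809 − 6599×0.0113) / (0.31) = 304.2 J.
Q = 0 ⇒ ΔU = −W_by = -304.2 J.

ΔU ≈ -304 J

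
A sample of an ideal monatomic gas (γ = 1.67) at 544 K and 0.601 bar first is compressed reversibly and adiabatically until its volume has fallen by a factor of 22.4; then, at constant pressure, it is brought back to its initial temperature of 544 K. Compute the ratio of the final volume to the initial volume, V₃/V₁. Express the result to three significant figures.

Adiabatic step: V₂/V₁ = 0.04464; T₂ = T₁·22.4^(0.67) = 4368 K.
Isobaric step: V₃/V₂ = T₃/T₂ = 544/4368.
V₃/V₁ = (V₂/V₁)(V₃/V₂) = 0.04464 × (544/4368) = 0.00556.

V₃/V₁ ≈ 0.00556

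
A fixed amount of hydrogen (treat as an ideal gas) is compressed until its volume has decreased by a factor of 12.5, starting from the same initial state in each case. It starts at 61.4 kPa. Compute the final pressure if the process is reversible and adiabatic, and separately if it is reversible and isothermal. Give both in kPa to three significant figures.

For a diatomic ideal gas γ = 7/5.
Isothermal: P₂ = P₁(V₁/V₂) = 61.4×12.5 = 767.5 kPa.
Adiabatic: P₂ = P₁(V₁/V₂)^γ = 61.4×12.5^(7/5) = 2108 kPa.

adiabatic: 2110 kPa; isothermal: 768 kPa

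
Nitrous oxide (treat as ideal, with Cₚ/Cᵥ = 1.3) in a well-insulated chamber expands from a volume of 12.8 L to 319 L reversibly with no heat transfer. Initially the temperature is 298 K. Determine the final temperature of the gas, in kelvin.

For a reversible adiabat TV^(γ−1) is constant, so T₂ = T₁ (V₁/V₂)^(γ−1).
T₂ = 298 × (12.8/319)^(0.3) = 113.6 K.

T₂ ≈ 114 K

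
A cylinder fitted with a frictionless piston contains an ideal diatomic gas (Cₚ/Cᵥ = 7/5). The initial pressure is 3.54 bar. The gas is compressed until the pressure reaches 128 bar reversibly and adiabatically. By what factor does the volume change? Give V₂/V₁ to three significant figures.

V₂/V₁ ≈ 0.0771

From PV^γ = const, V₂/V₁ = (P₁/P₂)^(1/γ).
V₂/V₁ = (3.54/128)^(5/7) = 0.07709.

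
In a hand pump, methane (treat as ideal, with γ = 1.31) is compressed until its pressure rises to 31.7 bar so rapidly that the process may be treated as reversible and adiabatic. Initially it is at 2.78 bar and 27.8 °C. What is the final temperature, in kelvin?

T₂ ≈ 535 K

Adiabatic: T₂/T₁ = (P₂/P₁)^((γ−1)/γ).
T₁ = 27.8 °C = 300.9 K.
T₂ = 300.9 × (31.7/2.78)^(0.237) = 535.3 K.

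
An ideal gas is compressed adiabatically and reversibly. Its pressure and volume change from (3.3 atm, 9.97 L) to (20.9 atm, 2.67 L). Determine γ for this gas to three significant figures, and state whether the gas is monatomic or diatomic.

γ ≈ 1.40; diatomic

PV^γ = const ⇒ γ = ln(P₂/P₁) / ln(V₁/V₂).
γ = ln(20.9/3.3) / ln(9.97/2.67) = 1.401.
γ ≈ 1.40 is close to 7/5, so the gas is diatomic.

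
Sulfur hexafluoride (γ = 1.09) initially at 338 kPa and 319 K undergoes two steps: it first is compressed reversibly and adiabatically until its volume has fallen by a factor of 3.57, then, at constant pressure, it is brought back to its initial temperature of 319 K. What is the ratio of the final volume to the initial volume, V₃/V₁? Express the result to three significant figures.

Adiabatic step: V₂/V₁ = 0.2801; T₂ = T₁·3.57^(0.09) = 357.7 K.
Isobaric step: V₃/V₂ = T₃/T₂ = 319/357.7.
V₃/V₁ = (V₂/V₁)(V₃/V₂) = 0.2801 × (319/357.7) = 0.2498.

V₃/V₁ ≈ 0.250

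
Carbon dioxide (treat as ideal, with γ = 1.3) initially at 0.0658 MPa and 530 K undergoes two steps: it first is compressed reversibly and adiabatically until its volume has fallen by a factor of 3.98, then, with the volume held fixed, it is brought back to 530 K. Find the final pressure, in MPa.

Adiabatic step (PV^γ = const): P₂ = 0.0658×3.98^(1.3) = 0.3963 MPa; T₂ = 530×3.98^(0.3) = 802.1 K.
Isochoric: P₃ = P₂(T₃/T₂) = 0.3963 × (530/802.1) = 0.2619 MPa.

P₃ ≈ 0.262 MPa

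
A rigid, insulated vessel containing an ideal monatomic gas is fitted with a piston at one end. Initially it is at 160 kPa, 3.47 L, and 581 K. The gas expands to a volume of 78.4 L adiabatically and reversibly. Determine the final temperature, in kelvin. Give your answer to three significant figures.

T₂ ≈ 72.7 K

For a reversible adiabat TV^(γ−1) is constant, so T₂ = T₁ (V₁/V₂)^(γ−1).
γ = 5/3 for a monatomic ideal gas.
T₂ = 581 × (3.47/78.4)^(2/3) = 72.7 K.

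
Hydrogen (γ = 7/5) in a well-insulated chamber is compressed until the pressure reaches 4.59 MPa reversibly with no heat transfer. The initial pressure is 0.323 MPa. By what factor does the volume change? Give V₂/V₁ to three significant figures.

V₂/V₁ ≈ 0.150

From PV^γ = const, V₂/V₁ = (P₁/P₂)^(1/γ).
V₂/V₁ = (0.323/4.59)^(5/7) = 0.1502.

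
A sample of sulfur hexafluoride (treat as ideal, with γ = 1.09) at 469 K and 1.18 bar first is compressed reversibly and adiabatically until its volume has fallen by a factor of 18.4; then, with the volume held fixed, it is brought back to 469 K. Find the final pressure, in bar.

Adiabatic step (PV^γ = const): P₂ = 1.18×18.4^(1.09) = 28.22 bar; T₂ = 469×18.4^(0.09) = 609.5 K.
Isochoric: P₃ = P₂(T₃/T₂) = 28.22 × (469/609.5) = 21.71 bar.

P₃ ≈ 21.7 bar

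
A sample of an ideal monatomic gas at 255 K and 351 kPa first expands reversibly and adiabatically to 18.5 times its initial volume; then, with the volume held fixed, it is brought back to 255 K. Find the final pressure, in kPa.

P₃ ≈ 19.0 kPa

For a monatomic ideal gas γ = 5/3.
Adiabatic step (PV^γ = const): P₂ = 351×(1/18.5)^(5/3) = 2.712 kPa; T₂ = 255×(1/18.5)^(2/3) = 36.46 K.
Isochoric: P₃ = P₂(T₃/T₂) = 2.712 × (255/36.46) = 18.97 kPa.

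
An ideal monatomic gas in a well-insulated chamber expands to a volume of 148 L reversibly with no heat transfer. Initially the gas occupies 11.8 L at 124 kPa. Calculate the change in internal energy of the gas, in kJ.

ΔU ≈ -1.79 kJ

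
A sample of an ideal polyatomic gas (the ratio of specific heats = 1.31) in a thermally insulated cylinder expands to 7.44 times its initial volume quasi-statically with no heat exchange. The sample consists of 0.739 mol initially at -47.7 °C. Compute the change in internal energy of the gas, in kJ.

Adiabatic: T₁V₁^(γ−1) = T₂V₂^(γ−1) ⇒ T₂ = T₁ (V₁/V₂)^(γ−1).
T₁ = -47.7 °C = 225.4 K.
T₂ = 225.4 × (1/7.44)^(0.31) = 121 K.
Q = 0, so ΔU = W_on_gas = nCᵥΔT with Cᵥ = R/(γ−1) = 26.82 J/(mol·K).
ΔU = 0.739 × 26.82 × (121 − 225.4) = -2070 J.

ΔU ≈ -2.07 kJ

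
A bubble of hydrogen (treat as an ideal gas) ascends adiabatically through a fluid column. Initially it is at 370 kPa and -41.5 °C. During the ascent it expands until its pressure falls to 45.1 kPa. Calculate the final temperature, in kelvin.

Along an adiabat T P^((1−γ)/γ) is constant, so T₂ = T₁ (P₂/P₁)^((γ−1)/γ).
For a diatomic ideal gas γ = 7/5, so (γ−1)/γ = 2/7.
T₁ = -41.5 °C = 231.6 K.
T₂ = 231.6 × (45.1/370)^(2/7) = 127 K.

T₂ ≈ 127 K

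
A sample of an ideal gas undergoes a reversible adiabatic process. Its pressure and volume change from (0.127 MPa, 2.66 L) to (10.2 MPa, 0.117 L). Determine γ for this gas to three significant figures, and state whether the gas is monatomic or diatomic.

γ ≈ 1.40; diatomic

PV^γ = const ⇒ γ = ln(P₂/P₁) / ln(V₁/V₂).
γ = ln(10.2/0.127) / ln(2.66/0.117) = 1.404.
γ ≈ 1.40 is close to 7/5, so the gas is diatomic.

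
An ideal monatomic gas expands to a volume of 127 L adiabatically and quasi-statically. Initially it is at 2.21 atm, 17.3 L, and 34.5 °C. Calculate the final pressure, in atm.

P₂ ≈ 0.0797 atm

Since PV^γ is constant along a reversible adiabat, P₂ = P₁ (V₁/V₂)^γ.
γ = 5/3 for a monatomic ideal gas.
P₂ = 2.21 × (17.3/127)^(5/3) = 0.0797 atm.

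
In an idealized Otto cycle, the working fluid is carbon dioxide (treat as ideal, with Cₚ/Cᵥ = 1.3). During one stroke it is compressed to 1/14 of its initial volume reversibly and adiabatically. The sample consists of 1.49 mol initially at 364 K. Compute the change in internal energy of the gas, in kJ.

For a reversible adiabat TV^(γ−1) is constant, so T₂ = T₁ (V₁/V₂)^(γ−1).
T₂ = 364 × 14^(0.3) = 803.4 K.
Q = 0, so ΔU = W_on_gas = nCᵥΔT with Cᵥ = R/(γ−1) = 27.71 J/(mol·K).
ΔU = 1.49 × 27.71 × (803.4 − 364) = 18140 J.

ΔU ≈ 18.1 kJ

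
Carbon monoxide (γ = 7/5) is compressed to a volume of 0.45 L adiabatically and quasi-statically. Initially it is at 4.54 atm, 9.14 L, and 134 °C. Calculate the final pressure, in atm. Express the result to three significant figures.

P₂ ≈ 308 atm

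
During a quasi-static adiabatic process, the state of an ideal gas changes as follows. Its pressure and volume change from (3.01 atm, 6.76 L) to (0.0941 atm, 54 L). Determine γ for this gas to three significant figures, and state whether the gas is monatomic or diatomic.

PV^γ = const ⇒ γ = ln(P₂/P₁) / ln(V₁/V₂).
γ = ln(0.0941/3.01) / ln(6.76/54) = 1.668.
γ ≈ 1.67 is close to 5/3, so the gas is monatomic.

γ ≈ 1.67; monatomic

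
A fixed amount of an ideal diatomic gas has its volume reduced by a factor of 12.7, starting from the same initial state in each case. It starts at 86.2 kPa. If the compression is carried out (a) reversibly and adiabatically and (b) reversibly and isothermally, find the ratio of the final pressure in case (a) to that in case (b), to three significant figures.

For a diatomic ideal gas γ = 7/5.
Isothermal: P_b = P₁(V₁/V₂) = 86.2×12.7.
Adiabatic: P_a = P₁(V₁/V₂)^γ = 86.2×12.7^(7/5).
P_a/P_b = (V₁/V₂)^(γ−1) = 12.7^(2/5) = 2.764.

P_adiabatic / P_isothermal ≈ 2.76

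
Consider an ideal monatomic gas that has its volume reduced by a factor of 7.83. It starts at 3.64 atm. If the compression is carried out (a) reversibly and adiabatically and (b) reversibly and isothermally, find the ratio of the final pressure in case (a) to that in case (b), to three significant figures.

P_adiabatic / P_isothermal ≈ 3.94

For a monatomic ideal gas γ = 5/3.
Isothermal: P_b = P₁(V₁/V₂) = 3.64×7.83.
Adiabatic: P_a = P₁(V₁/V₂)^γ = 3.64×7.83^(5/3).
P_a/P_b = (V₁/V₂)^(γ−1) = 7.83^(2/3) = 3.943.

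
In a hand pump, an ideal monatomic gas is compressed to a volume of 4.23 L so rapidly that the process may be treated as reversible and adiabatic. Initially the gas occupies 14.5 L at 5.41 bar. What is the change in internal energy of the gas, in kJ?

ΔU ≈ 15.0 kJ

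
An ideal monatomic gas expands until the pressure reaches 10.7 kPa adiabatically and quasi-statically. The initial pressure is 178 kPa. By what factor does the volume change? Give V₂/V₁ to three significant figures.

From PV^γ = const, V₂/V₁ = (P₁/P₂)^(1/γ).
For a monatomic ideal gas γ = 5/3.
V₂/V₁ = (178/10.7)^(3/5) = 5.403.

V₂/V₁ ≈ 5.40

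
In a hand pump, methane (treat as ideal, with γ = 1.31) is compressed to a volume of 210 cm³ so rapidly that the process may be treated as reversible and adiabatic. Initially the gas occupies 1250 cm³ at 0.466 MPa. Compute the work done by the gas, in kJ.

P₂ = P₁(V₁/V₂)^γ = 0.466×(1250/210)^(1.31) = 4.822 MPa.
For a reversible adiabat, W_by_gas = (P₁V₁ − P₂V₂)/(γ−1).
W_by = (466000×0.00125 − 4.822×10^6×0.00021) / (0.31) = -1388 J.

W ≈ -1.39 kJ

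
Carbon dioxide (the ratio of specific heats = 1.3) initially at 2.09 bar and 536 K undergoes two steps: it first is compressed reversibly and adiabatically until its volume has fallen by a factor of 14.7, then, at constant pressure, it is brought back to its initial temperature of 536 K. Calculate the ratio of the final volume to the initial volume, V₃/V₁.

Adiabatic step: V₂/V₁ = 0.06803; T₂ = T₁·14.7^(0.3) = 1200 K.
Isobaric step: V₃/V₂ = T₃/T₂ = 536/1200.
V₃/V₁ = (V₂/V₁)(V₃/V₂) = 0.06803 × (536/1200) = 0.03037.

V₃/V₁ ≈ 0.0304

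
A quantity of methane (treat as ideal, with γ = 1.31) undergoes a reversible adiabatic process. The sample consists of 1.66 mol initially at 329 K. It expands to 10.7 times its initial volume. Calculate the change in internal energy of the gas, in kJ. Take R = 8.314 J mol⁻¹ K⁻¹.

Adiabatic: T₁V₁^(γ−1) = T₂V₂^(γ−1) ⇒ T₂ = T₁ (V₁/V₂)^(γ−1).
T₂ = 329 × (1/10.7)^(0.31) = 157.8 K.
Q = 0, so ΔU = W_on_gas = nCᵥΔT with Cᵥ = R/(γ−1) = 26.82 J/(mol·K).
ΔU = 1.66 × 26.82 × (157.8 − 329) = -7622 J.

ΔU ≈ -7.62 kJ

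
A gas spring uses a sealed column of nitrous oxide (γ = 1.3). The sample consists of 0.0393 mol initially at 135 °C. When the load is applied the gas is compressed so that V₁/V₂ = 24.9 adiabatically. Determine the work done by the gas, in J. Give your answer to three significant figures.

W ≈ -722 J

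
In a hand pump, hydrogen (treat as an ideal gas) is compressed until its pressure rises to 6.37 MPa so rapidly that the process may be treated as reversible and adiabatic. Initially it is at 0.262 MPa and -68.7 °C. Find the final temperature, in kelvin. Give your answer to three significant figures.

T₂ ≈ 509 K

Along an adiabat T P^((1−γ)/γ) is constant, so T₂ = T₁ (P₂/P₁)^((γ−1)/γ).
For a diatomic ideal gas γ = 7/5, so (γ−1)/γ = 2/7.
T₁ = -68.7 °C = 204.4 K.
T₂ = 204.4 × (6.37/0.262)^(2/7) = 508.8 K.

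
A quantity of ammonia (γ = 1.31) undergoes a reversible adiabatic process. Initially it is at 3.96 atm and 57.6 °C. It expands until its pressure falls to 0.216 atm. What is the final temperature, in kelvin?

Along an adiabat T P^((1−γ)/γ) is constant, so T₂ = T₁ (P₂/P₁)^((γ−1)/γ).
T₁ = 57.6 °C = 330.8 K.
T₂ = 330.8 × (0.216/3.96)^(0.237) = 166.2 K.

T₂ ≈ 166 K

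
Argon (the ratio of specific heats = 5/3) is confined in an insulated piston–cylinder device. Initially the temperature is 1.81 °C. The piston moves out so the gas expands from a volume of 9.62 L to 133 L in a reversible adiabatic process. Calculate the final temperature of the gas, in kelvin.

Adiabatic: T₁V₁^(γ−1) = T₂V₂^(γ−1) ⇒ T₂ = T₁ (V₁/V₂)^(γ−1).
T₁ = 1.81 °C = 275 K.
T₂ = 275 × (9.62/133)^(2/3) = 47.73 K.

T₂ ≈ 47.7 K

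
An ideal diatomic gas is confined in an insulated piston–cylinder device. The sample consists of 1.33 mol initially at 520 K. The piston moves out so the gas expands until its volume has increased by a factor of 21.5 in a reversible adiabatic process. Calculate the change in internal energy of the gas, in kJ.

Adiabatic: T₁V₁^(γ−1) = T₂V₂^(γ−1) ⇒ T₂ = T₁ (V₁/V₂)^(γ−1).
γ = 7/5 for a diatomic ideal gas, so γ−1 = 2/5.
T₂ = 520 × (1/21.5)^(2/5) = 152.4 K.
Q = 0, so ΔU = W_on_gas = nCᵥΔT with Cᵥ = R/(γ−1) = 20.79 J/(mol·K).
ΔU = 1.33 × 20.79 × (152.4 − 520) = -10160 J.

ΔU ≈ -10.2 kJ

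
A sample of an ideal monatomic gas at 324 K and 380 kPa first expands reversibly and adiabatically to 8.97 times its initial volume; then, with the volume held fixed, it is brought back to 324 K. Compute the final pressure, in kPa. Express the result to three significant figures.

For a monatomic ideal gas γ = 5/3.
Adiabatic step (PV^γ = const): P₂ = 380×(1/8.97)^(5/3) = 9.813 kPa; T₂ = 324×(1/8.97)^(2/3) = 75.05 K.
Isochoric: P₃ = P₂(T₃/T₂) = 9.813 × (324/75.05) = 42.36 kPa.

P₃ ≈ 42.4 kPa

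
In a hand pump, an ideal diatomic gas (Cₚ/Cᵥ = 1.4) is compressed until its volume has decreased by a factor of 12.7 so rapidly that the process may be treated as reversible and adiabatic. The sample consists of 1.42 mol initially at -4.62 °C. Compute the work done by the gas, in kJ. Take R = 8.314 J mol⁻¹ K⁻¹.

Adiabatic: T₁V₁^(γ−1) = T₂V₂^(γ−1) ⇒ T₂ = T₁ (V₁/V₂)^(γ−1).
T₁ = -4.62 °C = 268.5 K.
T₂ = 268.5 × 12.7^(0.4) = 742.2 K.
Q = 0, so ΔU = W_on_gas = nCᵥΔT with Cᵥ = R/(γ−1) = 20.79 J/(mol·K).
ΔU = 1.42 × 20.79 × (742.2 − 268.5) = 13980 J.
Work done by the gas = −ΔU = -13980 J.

W ≈ -14.0 kJ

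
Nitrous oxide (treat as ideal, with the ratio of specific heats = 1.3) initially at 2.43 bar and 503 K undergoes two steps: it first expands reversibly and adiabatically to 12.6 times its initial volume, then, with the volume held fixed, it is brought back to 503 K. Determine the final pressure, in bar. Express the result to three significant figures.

P₃ ≈ 0.193 bar

Adiabatic step (PV^γ = const): P₂ = 2.43×(1/12.6)^(1.3) = 0.09018 bar; T₂ = 503×(1/12.6)^(0.3) = 235.2 K.
Isochoric: P₃ = P₂(T₃/T₂) = 0.09018 × (503/235.2) = 0.1929 bar.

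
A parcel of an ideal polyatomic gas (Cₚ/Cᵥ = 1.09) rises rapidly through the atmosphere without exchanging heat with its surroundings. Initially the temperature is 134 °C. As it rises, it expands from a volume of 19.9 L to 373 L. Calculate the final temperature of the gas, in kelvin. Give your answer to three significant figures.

Adiabatic: T₁V₁^(γ−1) = T₂V₂^(γ−1) ⇒ T₂ = T₁ (V₁/V₂)^(γ−1).
T₁ = 134 °C = 407.1 K.
T₂ = 407.1 × (19.9/373)^(0.09) = 312.8 K.

T₂ ≈ 313 K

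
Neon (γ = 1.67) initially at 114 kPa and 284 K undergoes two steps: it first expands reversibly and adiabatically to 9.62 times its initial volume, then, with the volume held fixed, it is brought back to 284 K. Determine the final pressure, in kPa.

Adiabatic step (PV^γ = const): P₂ = 114×(1/9.62)^(1.67) = 2.6 kPa; T₂ = 284×(1/9.62)^(0.67) = 62.31 K.
Isochoric: P₃ = P₂(T₃/T₂) = 2.6 × (284/62.31) = 11.85 kPa.

P₃ ≈ 11.9 kPa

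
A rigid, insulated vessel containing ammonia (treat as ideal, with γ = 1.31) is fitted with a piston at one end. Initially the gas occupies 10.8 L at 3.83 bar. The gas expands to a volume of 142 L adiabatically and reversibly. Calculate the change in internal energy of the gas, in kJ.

ΔU ≈ -7.34 kJ

P₂ = P₁(V₁/V₂)^γ = 3.83×(10.8/142)^(1.31) = 0.1311 bar.
For a reversible adiabat, W_by_gas = (P₁V₁ − P₂V₂)/(γ−1).
W_by = (383000×0.0108 − 13110×0.142) / (0.31) = 7340 J.
Q = 0 ⇒ ΔU = −W_by = -7340 J.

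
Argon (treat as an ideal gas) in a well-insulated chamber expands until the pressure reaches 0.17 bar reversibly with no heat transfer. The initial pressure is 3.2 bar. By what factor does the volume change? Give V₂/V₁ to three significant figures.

From PV^γ = const, V₂/V₁ = (P₁/P₂)^(1/γ).
For a monatomic ideal gas γ = 5/3.
V₂/V₁ = (3.2/0.17)^(3/5) = 5.819.

V₂/V₁ ≈ 5.82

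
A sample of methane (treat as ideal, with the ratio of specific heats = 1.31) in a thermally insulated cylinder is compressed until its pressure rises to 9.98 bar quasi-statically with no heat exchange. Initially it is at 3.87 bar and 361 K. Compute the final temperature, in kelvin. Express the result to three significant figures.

T₂ ≈ 452 K

Along an adiabat T P^((1−γ)/γ) is constant, so T₂ = T₁ (P₂/P₁)^((γ−1)/γ).
T₂ = 361 × (9.98/3.87)^(0.237) = 451.7 K.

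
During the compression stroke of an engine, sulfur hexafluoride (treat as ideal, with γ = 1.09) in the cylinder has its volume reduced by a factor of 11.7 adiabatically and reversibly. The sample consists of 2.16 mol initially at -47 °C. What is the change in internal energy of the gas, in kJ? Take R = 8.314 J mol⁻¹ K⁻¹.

ΔU ≈ 11.2 kJ

For a reversible adiabat TV^(γ−1) is constant, so T₂ = T₁ (V₁/V₂)^(γ−1).
T₁ = -47 °C = 226.1 K.
T₂ = 226.1 × 11.7^(0.09) = 282.2 K.
Q = 0, so ΔU = W_on_gas = nCᵥΔT with Cᵥ = R/(γ−1) = 92.38 J/(mol·K).
ΔU = 2.16 × 92.38 × (282.2 − 226.1) = 11180 J.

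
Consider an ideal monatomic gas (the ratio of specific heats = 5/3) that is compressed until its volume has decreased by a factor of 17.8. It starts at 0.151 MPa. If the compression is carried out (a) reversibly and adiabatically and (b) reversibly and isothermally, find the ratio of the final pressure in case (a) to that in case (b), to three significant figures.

P_adiabatic / P_isothermal ≈ 6.82

Isothermal: P_b = P₁(V₁/V₂) = 0.151×17.8.
Adiabatic: P_a = P₁(V₁/V₂)^γ = 0.151×17.8^(5/3).
P_a/P_b = (V₁/V₂)^(γ−1) = 17.8^(2/3) = 6.817.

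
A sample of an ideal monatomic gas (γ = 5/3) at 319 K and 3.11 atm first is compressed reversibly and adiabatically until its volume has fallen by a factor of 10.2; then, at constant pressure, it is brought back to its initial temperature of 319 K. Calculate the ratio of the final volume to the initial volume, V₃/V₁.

V₃/V₁ ≈ 0.0208

Adiabatic step: V₂/V₁ = 0.09804; T₂ = T₁·10.2^(2/3) = 1500 K.
Isobaric step: V₃/V₂ = T₃/T₂ = 319/1500.
V₃/V₁ = (V₂/V₁)(V₃/V₂) = 0.09804 × (319/1500) = 0.02084.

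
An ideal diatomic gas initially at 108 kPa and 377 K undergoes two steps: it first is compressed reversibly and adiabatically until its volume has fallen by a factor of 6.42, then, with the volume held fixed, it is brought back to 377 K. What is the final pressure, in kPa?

For a diatomic ideal gas γ = 7/5.
Adiabatic step (PV^γ = const): P₂ = 108×6.42^(7/5) = 1459 kPa; T₂ = 377×6.42^(2/5) = 793.2 K.
Isochoric: P₃ = P₂(T₃/T₂) = 1459 × (377/793.2) = 693.4 kPa.

P₃ ≈ 693 kPa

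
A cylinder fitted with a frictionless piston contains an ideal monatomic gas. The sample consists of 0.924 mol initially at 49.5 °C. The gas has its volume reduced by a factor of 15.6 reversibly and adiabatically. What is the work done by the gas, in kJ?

W ≈ -19.5 kJ

Adiabatic: T₁V₁^(γ−1) = T₂V₂^(γ−1) ⇒ T₂ = T₁ (V₁/V₂)^(γ−1).
γ = 5/3 for a monatomic ideal gas, so γ−1 = 2/3.
T₁ = 49.5 °C = 322.6 K.
T₂ = 322.6 × 15.6^(2/3) = 2014 K.
Q = 0, so ΔU = W_on_gas = nCᵥΔT with Cᵥ = R/(γ−1) = 12.47 J/(mol·K).
ΔU = 0.924 × 12.47 × (2014 − 322.6) = 19490 J.
Work done by the gas = −ΔU = -19490 J.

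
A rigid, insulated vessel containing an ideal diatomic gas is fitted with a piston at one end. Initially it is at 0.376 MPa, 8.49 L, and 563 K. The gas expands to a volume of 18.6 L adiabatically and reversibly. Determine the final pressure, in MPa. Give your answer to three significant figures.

Adiabatic: P₁V₁^γ = P₂V₂^γ ⇒ P₂ = P₁ (V₁/V₂)^γ.
γ = 7/5 for a diatomic ideal gas.
P₂ = 0.376 × (8.49/18.6)^(7/5) = 0.1254 MPa.

P₂ ≈ 0.125 MPa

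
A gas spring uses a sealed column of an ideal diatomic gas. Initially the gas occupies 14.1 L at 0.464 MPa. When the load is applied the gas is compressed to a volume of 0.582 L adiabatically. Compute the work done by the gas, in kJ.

W ≈ -42.2 kJ

γ = 7/5 for a diatomic ideal gas.
P₂ = P₁(V₁/V₂)^γ = 0.464×(14.1/0.582)^(7/5) = 40.23 MPa.
For a reversible adiabat, W_by_gas = (P₁V₁ − P₂V₂)/(γ−1).
W_by = (464000×0.0141 − 4.023×10^7×0.000582) / (2/5) = -42180 J.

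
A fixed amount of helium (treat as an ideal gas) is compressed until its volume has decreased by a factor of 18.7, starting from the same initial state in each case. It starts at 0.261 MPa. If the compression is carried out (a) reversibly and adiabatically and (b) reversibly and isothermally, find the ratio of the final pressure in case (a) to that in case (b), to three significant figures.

For a monatomic ideal gas γ = 5/3.
Isothermal: P_b = P₁(V₁/V₂) = 0.261×18.7.
Adiabatic: P_a = P₁(V₁/V₂)^γ = 0.261×18.7^(5/3).
P_a/P_b = (V₁/V₂)^(γ−1) = 18.7^(2/3) = 7.045.

P_adiabatic / P_isothermal ≈ 7.05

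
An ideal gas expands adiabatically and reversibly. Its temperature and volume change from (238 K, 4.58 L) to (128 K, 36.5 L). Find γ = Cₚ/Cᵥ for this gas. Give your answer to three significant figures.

γ ≈ 1.30

TV^(γ−1) = const ⇒ γ − 1 = ln(T₂/T₁) / ln(V₁/V₂).
γ = 1 + ln(128/238) / ln(4.58/36.5) = 1.299.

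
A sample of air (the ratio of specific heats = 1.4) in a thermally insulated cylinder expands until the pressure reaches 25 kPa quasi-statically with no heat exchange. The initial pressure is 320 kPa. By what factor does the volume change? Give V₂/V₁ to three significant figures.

V₂/V₁ ≈ 6.18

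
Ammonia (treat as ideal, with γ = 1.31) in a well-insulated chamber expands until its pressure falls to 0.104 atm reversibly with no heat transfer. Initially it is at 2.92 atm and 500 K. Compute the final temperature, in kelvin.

T₂ ≈ 227 K

Along an adiabat T P^((1−γ)/γ) is constant, so T₂ = T₁ (P₂/P₁)^((γ−1)/γ).
T₂ = 500 × (0.104/2.92)^(0.237) = 227.1 K.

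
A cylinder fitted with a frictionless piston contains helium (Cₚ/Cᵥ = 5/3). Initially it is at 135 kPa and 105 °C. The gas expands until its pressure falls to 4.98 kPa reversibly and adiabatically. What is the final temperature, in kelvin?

Along an adiabat T P^((1−γ)/γ) is constant, so T₂ = T₁ (P₂/P₁)^((γ−1)/γ).
T₁ = 105 °C = 378.1 K.
T₂ = 378.1 × (4.98/135)^(2/5) = 101 K.

T₂ ≈ 101 K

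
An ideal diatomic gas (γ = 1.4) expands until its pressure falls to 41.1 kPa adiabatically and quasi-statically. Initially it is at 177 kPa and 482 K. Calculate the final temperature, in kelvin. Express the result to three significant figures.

T₂ ≈ 318 K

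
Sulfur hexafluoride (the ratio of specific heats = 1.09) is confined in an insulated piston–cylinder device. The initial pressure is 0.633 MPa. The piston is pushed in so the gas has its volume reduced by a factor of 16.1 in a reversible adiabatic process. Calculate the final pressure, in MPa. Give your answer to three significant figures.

Since PV^γ is constant along a reversible adiabat, P₂ = P₁ (V₁/V₂)^γ.
P₂ = 0.633 × 16.1^(1.09) = 13.09 MPa.

P₂ ≈ 13.1 MPa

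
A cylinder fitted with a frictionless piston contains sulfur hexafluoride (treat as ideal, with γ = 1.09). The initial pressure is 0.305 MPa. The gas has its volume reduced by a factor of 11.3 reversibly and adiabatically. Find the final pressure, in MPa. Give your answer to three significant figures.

Adiabatic: P₁V₁^γ = P₂V₂^γ ⇒ P₂ = P₁ (V₁/V₂)^γ.
P₂ = 0.305 × 11.3^(1.09) = 4.287 MPa.

P₂ ≈ 4.29 MPa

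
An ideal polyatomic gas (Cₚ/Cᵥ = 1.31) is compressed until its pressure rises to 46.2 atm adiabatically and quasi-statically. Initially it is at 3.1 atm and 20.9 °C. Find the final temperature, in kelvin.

T₂ ≈ 557 K

Adiabatic: T₂/T₁ = (P₂/P₁)^((γ−1)/γ).
T₁ = 20.9 °C = 294 K.
T₂ = 294 × (46.2/3.1)^(0.237) = 557.3 K.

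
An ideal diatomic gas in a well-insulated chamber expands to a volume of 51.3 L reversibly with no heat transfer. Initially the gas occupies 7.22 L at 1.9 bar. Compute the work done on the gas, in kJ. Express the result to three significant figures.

W ≈ -1.86 kJ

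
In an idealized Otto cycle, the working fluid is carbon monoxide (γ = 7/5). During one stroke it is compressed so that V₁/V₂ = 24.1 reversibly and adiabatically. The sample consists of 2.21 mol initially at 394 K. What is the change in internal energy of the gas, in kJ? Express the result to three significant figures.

ΔU ≈ 46.5 kJ

Adiabatic: T₁V₁^(γ−1) = T₂V₂^(γ−1) ⇒ T₂ = T₁ (V₁/V₂)^(γ−1).
T₂ = 394 × 24.1^(2/5) = 1407 K.
Q = 0, so ΔU = W_on_gas = nCᵥΔT with Cᵥ = R/(γ−1) = 20.79 J/(mol·K).
ΔU = 2.21 × 20.79 × (1407 − 394) = 46530 J.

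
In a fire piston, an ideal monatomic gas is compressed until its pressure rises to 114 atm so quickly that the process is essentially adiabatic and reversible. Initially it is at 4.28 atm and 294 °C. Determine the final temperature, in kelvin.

Along an adiabat T P^((1−γ)/γ) is constant, so T₂ = T₁ (P₂/P₁)^((γ−1)/γ).
For a monatomic ideal gas γ = 5/3, so (γ−1)/γ = 2/5.
T₁ = 294 °C = 567.1 K.
T₂ = 567.1 × (114/4.28)^(2/5) = 2108 K.

T₂ ≈ 2110 K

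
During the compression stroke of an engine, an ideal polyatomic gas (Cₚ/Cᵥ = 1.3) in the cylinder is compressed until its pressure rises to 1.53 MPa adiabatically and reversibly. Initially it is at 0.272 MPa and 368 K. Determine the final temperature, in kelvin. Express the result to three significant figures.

Along an adiabat T P^((1−γ)/γ) is constant, so T₂ = T₁ (P₂/P₁)^((γ−1)/γ).
T₂ = 368 × (1.53/0.272)^(0.231) = 548.2 K.

T₂ ≈ 548 K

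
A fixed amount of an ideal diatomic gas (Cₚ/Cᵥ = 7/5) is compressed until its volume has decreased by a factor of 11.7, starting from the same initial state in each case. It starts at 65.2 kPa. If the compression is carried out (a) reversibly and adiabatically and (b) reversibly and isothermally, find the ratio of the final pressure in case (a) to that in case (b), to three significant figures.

Isothermal: P_b = P₁(V₁/V₂) = 65.2×11.7.
Adiabatic: P_a = P₁(V₁/V₂)^γ = 65.2×11.7^(7/5).
P_a/P_b = (V₁/V₂)^(γ−1) = 11.7^(2/5) = 2.675.

P_adiabatic / P_isothermal ≈ 2.67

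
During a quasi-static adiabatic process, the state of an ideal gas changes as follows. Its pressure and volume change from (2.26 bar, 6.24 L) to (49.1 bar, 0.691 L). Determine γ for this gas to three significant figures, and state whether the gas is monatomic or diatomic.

PV^γ = const ⇒ γ = ln(P₂/P₁) / ln(V₁/V₂).
γ = ln(49.1/2.26) / ln(6.24/0.691) = 1.399.
γ ≈ 1.40 is close to 7/5, so the gas is diatomic.

γ ≈ 1.40; diatomic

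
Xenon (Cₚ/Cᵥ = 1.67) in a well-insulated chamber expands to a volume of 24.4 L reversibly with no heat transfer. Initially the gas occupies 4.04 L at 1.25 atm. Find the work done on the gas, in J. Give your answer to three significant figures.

P₂ = P₁(V₁/V₂)^γ = 1.25×(4.04/24.4)^(1.67) = 0.06203 atm.
For a reversible adiabat, W_by_gas = (P₁V₁ − P₂V₂)/(γ−1).
W_by = (126700×0.00404 − 6286×0.0244) / (0.67) = 534.8 J.
W_on_gas = −W_by = -534.8 J.

W ≈ -535 J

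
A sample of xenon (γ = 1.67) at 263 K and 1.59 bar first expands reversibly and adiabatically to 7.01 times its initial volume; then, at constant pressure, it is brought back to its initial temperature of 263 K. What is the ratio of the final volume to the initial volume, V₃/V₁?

Adiabatic step: V₂/V₁ = 7.01; T₂ = T₁·(1/7.01)^(0.67) = 71.34 K.
Isobaric step: V₃/V₂ = T₃/T₂ = 263/71.34.
V₃/V₁ = (V₂/V₁)(V₃/V₂) = 7.01 × (263/71.34) = 25.84.

V₃/V₁ ≈ 25.8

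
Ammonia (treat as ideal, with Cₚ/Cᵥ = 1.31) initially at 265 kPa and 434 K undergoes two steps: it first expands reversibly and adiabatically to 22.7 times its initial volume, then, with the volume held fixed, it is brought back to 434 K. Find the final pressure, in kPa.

Adiabatic step (PV^γ = const): P₂ = 265×(1/22.7)^(1.31) = 4.435 kPa; T₂ = 434×(1/22.7)^(0.31) = 164.9 K.
Isochoric: P₃ = P₂(T₃/T₂) = 4.435 × (434/164.9) = 11.67 kPa.

P₃ ≈ 11.7 kPa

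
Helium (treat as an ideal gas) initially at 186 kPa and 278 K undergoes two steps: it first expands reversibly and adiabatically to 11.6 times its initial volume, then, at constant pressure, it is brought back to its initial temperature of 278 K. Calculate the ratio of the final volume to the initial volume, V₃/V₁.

For a monatomic ideal gas γ = 5/3.
Adiabatic step: V₂/V₁ = 11.6; T₂ = T₁·(1/11.6)^(2/3) = 54.25 K.
Isobaric step: V₃/V₂ = T₃/T₂ = 278/54.25.
V₃/V₁ = (V₂/V₁)(V₃/V₂) = 11.6 × (278/54.25) = 59.44.

V₃/V₁ ≈ 59.4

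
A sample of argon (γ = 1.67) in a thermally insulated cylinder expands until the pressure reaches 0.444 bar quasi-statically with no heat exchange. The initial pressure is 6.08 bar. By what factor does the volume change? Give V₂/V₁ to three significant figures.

From PV^γ = const, V₂/V₁ = (P₁/P₂)^(1/γ).
V₂/V₁ = (6.08/0.444)^(0.599) = 4.792.

V₂/V₁ ≈ 4.79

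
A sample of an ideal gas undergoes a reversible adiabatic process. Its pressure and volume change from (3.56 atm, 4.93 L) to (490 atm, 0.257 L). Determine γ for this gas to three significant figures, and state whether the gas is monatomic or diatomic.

PV^γ = const ⇒ γ = ln(P₂/P₁) / ln(V₁/V₂).
γ = ln(490/3.56) / ln(4.93/0.257) = 1.667.
γ ≈ 1.67 is close to 5/3, so the gas is monatomic.

γ ≈ 1.67; monatomic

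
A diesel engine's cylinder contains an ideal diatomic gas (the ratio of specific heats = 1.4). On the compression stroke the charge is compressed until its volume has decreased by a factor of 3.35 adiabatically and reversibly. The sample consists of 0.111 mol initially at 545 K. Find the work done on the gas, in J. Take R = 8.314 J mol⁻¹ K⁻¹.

For a reversible adiabat TV^(γ−1) is constant, so T₂ = T₁ (V₁/V₂)^(γ−1).
T₂ = 545 × 3.35^(0.4) = 883.9 K.
Q = 0, so ΔU = W_on_gas = nCᵥΔT with Cᵥ = R/(γ−1) = 20.79 J/(mol·K).
ΔU = 0.111 × 20.79 × (883.9 − 545) = 781.9 J.

W ≈ 782 J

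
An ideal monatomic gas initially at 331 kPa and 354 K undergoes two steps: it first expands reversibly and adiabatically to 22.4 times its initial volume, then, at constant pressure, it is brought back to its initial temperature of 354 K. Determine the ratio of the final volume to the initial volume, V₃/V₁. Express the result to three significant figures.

For a monatomic ideal gas γ = 5/3.
Adiabatic step: V₂/V₁ = 22.4; T₂ = T₁·(1/22.4)^(2/3) = 44.55 K.
Isobaric step: V₃/V₂ = T₃/T₂ = 354/44.55.
V₃/V₁ = (V₂/V₁)(V₃/V₂) = 22.4 × (354/44.55) = 178.

V₃/V₁ ≈ 178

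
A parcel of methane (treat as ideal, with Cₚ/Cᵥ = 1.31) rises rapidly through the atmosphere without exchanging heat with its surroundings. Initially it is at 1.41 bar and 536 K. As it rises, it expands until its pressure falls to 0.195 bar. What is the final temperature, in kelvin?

T₂ ≈ 336 K

Along an adiabat T P^((1−γ)/γ) is constant, so T₂ = T₁ (P₂/P₁)^((γ−1)/γ).
T₂ = 536 × (0.195/1.41)^(0.237) = 335.6 K.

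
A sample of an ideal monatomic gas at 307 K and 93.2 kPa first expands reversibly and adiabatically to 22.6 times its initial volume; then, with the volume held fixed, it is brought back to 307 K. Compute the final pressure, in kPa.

For a monatomic ideal gas γ = 5/3.
Adiabatic step (PV^γ = const): P₂ = 93.2×(1/22.6)^(5/3) = 0.5159 kPa; T₂ = 307×(1/22.6)^(2/3) = 38.41 K.
Isochoric: P₃ = P₂(T₃/T₂) = 0.5159 × (307/38.41) = 4.124 kPa.

P₃ ≈ 4.12 kPa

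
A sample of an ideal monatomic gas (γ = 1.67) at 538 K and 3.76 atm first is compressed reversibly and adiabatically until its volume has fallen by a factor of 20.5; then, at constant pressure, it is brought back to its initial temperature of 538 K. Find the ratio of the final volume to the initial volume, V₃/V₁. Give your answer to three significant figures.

V₃/V₁ ≈ 0.00645

Adiabatic step: V₂/V₁ = 0.04878; T₂ = T₁·20.5^(0.67) = 4071 K.
Isobaric step: V₃/V₂ = T₃/T₂ = 538/4071.
V₃/V₁ = (V₂/V₁)(V₃/V₂) = 0.04878 × (538/4071) = 0.006447.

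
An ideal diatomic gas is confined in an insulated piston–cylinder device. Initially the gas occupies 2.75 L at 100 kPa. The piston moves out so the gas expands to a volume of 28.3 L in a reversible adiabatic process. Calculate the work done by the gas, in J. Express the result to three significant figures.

W ≈ 417 J

γ = 7/5 for a diatomic ideal gas.
P₂ = P₁(V₁/V₂)^γ = 100×(2.75/28.3)^(7/5) = 3.824 kPa.
For a reversible adiabat, W_by_gas = (P₁V₁ − P₂V₂)/(γ−1).
W_by = (100000×0.00275 − 3824×0.0283) / (2/5) = 416.9 J.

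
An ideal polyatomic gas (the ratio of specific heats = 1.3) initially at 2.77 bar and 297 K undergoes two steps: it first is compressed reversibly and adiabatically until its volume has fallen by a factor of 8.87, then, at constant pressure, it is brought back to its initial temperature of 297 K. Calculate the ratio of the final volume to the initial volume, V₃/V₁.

V₃/V₁ ≈ 0.0586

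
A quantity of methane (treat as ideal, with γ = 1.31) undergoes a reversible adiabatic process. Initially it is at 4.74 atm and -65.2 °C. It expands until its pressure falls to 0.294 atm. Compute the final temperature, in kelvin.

T₂ ≈ 108 K

Adiabatic: T₂/T₁ = (P₂/P₁)^((γ−1)/γ).
T₁ = -65.2 °C = 207.9 K.
T₂ = 207.9 × (0.294/4.74)^(0.237) = 107.7 K.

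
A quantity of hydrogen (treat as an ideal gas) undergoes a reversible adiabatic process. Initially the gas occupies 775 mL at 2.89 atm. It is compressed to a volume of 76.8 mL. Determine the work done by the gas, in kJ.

γ = 7/5 for a diatomic ideal gas.
P₂ = P₁(V₁/V₂)^γ = 2.89×(775/76.8)^(7/5) = 73.52 atm.
For a reversible adiabat, W_by_gas = (P₁V₁ − P₂V₂)/(γ−1).
W_by = (292800×0.000775 − 7.45×10^6×7.68×10^-5) / (2/5) = -863 J.

W ≈ -0.863 kJ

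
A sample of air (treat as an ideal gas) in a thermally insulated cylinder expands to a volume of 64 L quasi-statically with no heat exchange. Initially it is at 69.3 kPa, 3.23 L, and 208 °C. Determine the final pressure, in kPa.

P₂ ≈ 1.06 kPa

Since PV^γ is constant along a reversible adiabat, P₂ = P₁ (V₁/V₂)^γ.
γ = 7/5 for a diatomic ideal gas.
P₂ = 69.3 × (3.23/64)^(7/5) = 1.059 kPa.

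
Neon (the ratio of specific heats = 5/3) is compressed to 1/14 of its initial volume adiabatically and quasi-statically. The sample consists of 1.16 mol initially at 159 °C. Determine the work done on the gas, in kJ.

W ≈ 30.1 kJ

For a reversible adiabat TV^(γ−1) is constant, so T₂ = T₁ (V₁/V₂)^(γ−1).
T₁ = 159 °C = 432.1 K.
T₂ = 432.1 × 14^(2/3) = 2510 K.
Q = 0, so ΔU = W_on_gas = nCᵥΔT with Cᵥ = R/(γ−1) = 12.47 J/(mol·K).
ΔU = 1.16 × 12.47 × (2510 − 432.1) = 30060 J.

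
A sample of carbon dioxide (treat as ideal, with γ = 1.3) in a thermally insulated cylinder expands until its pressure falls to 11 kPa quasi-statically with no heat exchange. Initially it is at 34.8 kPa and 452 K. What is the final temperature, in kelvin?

T₂ ≈ 347 K

Adiabatic: T₂/T₁ = (P₂/P₁)^((γ−1)/γ).
T₂ = 452 × (11/34.8)^(0.231) = 346.5 K.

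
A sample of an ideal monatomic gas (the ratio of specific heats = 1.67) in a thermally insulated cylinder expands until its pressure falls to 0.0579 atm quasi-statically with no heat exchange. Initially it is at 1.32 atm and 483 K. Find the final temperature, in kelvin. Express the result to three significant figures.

T₂ ≈ 138 K

Adiabatic: T₂/T₁ = (P₂/P₁)^((γ−1)/γ).
T₂ = 483 × (0.0579/1.32)^(0.401) = 137.8 K.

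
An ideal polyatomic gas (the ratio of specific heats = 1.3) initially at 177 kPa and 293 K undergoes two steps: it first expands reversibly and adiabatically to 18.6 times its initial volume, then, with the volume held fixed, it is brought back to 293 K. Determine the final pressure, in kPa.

Adiabatic step (PV^γ = const): P₂ = 177×(1/18.6)^(1.3) = 3.959 kPa; T₂ = 293×(1/18.6)^(0.3) = 121.9 K.
Isochoric: P₃ = P₂(T₃/T₂) = 3.959 × (293/121.9) = 9.516 kPa.

P₃ ≈ 9.52 kPa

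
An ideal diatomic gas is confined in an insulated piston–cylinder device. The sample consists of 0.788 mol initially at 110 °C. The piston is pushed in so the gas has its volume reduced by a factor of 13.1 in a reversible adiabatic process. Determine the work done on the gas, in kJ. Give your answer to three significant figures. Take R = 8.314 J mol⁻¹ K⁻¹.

W ≈ 11.3 kJ

For a reversible adiabat TV^(γ−1) is constant, so T₂ = T₁ (V₁/V₂)^(γ−1).
γ = 7/5 for a diatomic ideal gas, so γ−1 = 2/5.
T₁ = 110 °C = 383.1 K.
T₂ = 383.1 × 13.1^(2/5) = 1072 K.
Q = 0, so ΔU = W_on_gas = nCᵥΔT with Cᵥ = R/(γ−1) = 20.79 J/(mol·K).
ΔU = 0.788 × 20.79 × (1072 − 383.1) = 11290 J.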